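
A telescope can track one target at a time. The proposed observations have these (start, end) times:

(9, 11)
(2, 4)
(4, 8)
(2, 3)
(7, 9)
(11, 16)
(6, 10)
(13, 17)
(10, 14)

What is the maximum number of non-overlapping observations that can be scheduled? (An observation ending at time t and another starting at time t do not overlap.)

4

By end time: (2,3), (2,4), (4,8), (7,9), (6,10), (9,11), (10,14), (11,16), (13,17).
Pick (2,3); next start ≥ 3 → (4,8); next start ≥ 8 → (9,11); next start ≥ 11 → (11,16).
Selected 4 observations.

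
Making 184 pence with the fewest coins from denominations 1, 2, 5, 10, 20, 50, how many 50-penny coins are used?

3

184 − 3×50→34 − 1×20→14 − 1×10→4 − 2×2→0
Count of 50: 3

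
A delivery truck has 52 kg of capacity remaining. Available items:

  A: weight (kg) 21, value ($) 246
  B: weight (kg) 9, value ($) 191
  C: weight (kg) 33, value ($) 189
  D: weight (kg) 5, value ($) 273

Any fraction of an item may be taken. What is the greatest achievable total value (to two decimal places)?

Greedy by value/weight ratio, highest first.
Order: D (273/5=54.60) > B (191/9=21.22) > A (246/21=11.71) > C (189/33=5.73)
Fill: take D (5 @ 273) → take B (9 @ 191) → take A (21 @ 246) → take 17/33 of C → 97.36; 52/52 used.
Total value = 807.36

807.36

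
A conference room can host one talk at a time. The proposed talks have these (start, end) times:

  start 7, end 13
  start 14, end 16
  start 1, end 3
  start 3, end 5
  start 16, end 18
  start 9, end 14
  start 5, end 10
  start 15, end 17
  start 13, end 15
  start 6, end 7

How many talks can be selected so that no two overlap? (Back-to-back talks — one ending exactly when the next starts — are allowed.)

Greedy by earliest finish: after sorting by end time, pick each interval compatible with the last pick.
By end time: (1,3), (3,5), (6,7), (5,10), (7,13), (9,14), (13,15), (14,16), (15,17), (16,18).
Pick (1,3); next start ≥ 3 → (3,5); next start ≥ 5 → (6,7); next start ≥ 7 → (7,13); next start ≥ 13 → (13,15); next start ≥ 15 → (15,17).
Selected 6 talks.

6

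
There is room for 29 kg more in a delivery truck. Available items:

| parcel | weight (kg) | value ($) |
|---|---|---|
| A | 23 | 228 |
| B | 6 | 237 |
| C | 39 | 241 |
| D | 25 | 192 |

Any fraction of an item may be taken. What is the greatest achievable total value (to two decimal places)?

465.00

Order: B (237/6=39.50) > A (228/23=9.91) > D (192/25=7.68) > C (241/39=6.18)
Fill: take B (6 @ 237) → take A (23 @ 228); 29/29 used.
Total value = 465.00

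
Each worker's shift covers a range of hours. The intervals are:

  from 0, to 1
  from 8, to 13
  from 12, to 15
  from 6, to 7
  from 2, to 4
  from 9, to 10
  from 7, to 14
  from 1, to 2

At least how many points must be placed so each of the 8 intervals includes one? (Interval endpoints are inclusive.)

5

Process intervals by earliest right end; each time one isn't hit yet, stab at its right endpoint.
By right end: [0,1]  [1,2]  [2,4]  [6,7]  [9,10]  [8,13]  [7,14]  [12,15]
[0,1] uncovered → point at 1; [2,4] uncovered → point at 4; [6,7] uncovered → point at 7; [9,10] uncovered → point at 10; [12,15] uncovered → point at 15.
Points: 1, 4, 7, 10, 15 (5 total).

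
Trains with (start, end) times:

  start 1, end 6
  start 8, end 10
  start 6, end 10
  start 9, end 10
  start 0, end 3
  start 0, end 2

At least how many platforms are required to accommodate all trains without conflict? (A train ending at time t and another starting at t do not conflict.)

The answer is the maximum number of intervals overlapping at any instant.
starts: [0, 0, 1, 6, 8, 9]
ends:   [2, 3, 6, 10, 10, 10]
s0→1 s0→2 s1→3  — peak 3.

3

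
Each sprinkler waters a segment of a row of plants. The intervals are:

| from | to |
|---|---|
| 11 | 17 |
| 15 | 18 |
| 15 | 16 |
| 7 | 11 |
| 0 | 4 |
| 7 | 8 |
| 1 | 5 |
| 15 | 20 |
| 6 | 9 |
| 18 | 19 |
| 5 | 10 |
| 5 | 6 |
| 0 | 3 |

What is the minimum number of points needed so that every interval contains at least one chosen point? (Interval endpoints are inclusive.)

Sorted: [0,3] [0,4] [1,5] [5,6] [7,8] [6,9] [5,10] [7,11] [15,16] [11,17] [15,18] [18,19] [15,20]
{[0,3],[0,4],[1,5]} hit by 3; {[5,6]} hit by 6; {[7,8],[6,9],[5,10],[7,11]} hit by 8; {[15,16],[11,17],[15,18]} hit by 16; {[18,19],[15,20]} hit by 19.
Points: 3, 6, 8, 16, 19 (5 total).

5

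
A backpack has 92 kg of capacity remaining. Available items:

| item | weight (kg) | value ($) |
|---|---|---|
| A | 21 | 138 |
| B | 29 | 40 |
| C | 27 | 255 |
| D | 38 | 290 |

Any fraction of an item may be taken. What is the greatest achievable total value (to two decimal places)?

691.28

Ratios (sorted): C 9.44, D 7.63, A 6.57, B 1.38
take C (27 @ 255); take D (38 @ 290); take A (21 @ 138); take 6/29 of B → 8.28. Capacity used 92/92.
Total value = 691.28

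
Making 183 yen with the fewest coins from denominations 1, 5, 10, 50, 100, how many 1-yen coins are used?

Greedy: take as many of the largest coin as possible, then repeat with the remainder.
183 = 1×100 + 1×50 + 3×10 + 3×1
Count of 1: 3

3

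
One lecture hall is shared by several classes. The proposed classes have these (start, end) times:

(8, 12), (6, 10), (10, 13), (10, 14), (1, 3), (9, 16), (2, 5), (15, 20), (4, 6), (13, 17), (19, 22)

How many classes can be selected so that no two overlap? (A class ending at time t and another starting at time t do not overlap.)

6

Sort by end time and greedily take each interval whose start is ≥ the last chosen end.
By end time: (1,3), (2,5), (4,6), (6,10), (8,12), (10,13), (10,14), (9,16), (13,17), (15,20), (19,22).
Pick (1,3); next start ≥ 3 → (4,6); next start ≥ 6 → (6,10); next start ≥ 10 → (10,13); next start ≥ 13 → (13,17); next start ≥ 17 → (19,22).
Selected 6 classes.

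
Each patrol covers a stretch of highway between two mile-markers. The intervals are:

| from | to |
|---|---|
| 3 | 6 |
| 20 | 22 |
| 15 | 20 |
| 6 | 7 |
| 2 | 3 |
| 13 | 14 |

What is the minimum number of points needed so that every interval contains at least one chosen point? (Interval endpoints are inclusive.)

Process intervals by earliest right end; each time one isn't hit yet, stab at its right endpoint.
By right end: [2,3]  [3,6]  [6,7]  [13,14]  [15,20]  [20,22]
[2,3] uncovered → point at 3; [6,7] uncovered → point at 7; [13,14] uncovered → point at 14; [15,20] uncovered → point at 20.
Points: 3, 7, 14, 20 (4 total).

4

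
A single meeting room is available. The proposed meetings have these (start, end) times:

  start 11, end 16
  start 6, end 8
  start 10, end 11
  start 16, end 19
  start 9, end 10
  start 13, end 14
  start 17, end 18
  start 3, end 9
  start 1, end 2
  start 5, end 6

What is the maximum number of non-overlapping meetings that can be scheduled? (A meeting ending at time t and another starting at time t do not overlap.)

7

Greedy by earliest finish: after sorting by end time, pick each interval compatible with the last pick.
Sorted by end: (1,2)  (5,6)  (6,8)  (3,9)  (9,10)  (10,11)  (13,14)  (11,16)  (17,18)  (16,19)
take (1,2); take (5,6); take (6,8); skip (3,9); take (9,10); take (10,11); take (13,14); take (17,18).
Selected 7 meetings.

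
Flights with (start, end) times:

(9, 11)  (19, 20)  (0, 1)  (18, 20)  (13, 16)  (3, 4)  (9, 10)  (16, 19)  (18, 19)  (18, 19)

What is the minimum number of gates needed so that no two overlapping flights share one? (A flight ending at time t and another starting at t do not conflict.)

Events (time:±→running): 0:+→1 1:-→0 3:+→1 4:-→0 9:+→1 9:+→2 10:-→1 11:-→0 13:+→1 16:-→0 16:+→1 18:+→2 18:+→3 18:+→4 … peak 4.

4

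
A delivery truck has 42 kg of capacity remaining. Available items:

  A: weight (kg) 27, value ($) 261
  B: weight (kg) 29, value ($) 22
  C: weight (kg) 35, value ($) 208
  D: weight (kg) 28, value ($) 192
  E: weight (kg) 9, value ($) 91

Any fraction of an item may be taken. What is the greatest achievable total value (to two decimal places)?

Greedy by value/weight ratio, highest first.
Ratios (sorted): E 10.11, A 9.67, D 6.86, C 5.94, B 0.76
take E (9 @ 91); take A (27 @ 261); take 6/28 of D → 41.14. Capacity used 42/42.
Total value = 393.14

393.14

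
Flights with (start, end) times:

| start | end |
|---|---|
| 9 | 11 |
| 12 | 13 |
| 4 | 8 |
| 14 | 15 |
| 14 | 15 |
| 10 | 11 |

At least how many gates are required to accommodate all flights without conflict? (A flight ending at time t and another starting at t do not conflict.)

The answer is the maximum number of intervals overlapping at any instant.
starts: [4, 9, 10, 12, 14, 14]
ends:   [8, 11, 11, 13, 15, 15]
s4→1 e8→0 s9→1 s10→2  — peak 2.

2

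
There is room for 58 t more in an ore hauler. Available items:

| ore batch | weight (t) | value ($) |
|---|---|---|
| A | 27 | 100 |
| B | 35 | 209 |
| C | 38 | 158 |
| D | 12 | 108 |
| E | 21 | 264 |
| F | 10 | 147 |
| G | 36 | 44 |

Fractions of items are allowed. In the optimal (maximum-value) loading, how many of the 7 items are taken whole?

3

Order: F (147/10=14.70) > E (264/21=12.57) > D (108/12=9.00) > B (209/35=5.97) > C (158/38=4.16) > A (100/27=3.70) > G (44/36=1.22)
Fill: take F (10 @ 147) → take E (21 @ 264) → take D (12 @ 108) → take 15/35 of B → 89.57; 58/58 used.
3 item(s) taken whole; one partial (take 15/35 of B).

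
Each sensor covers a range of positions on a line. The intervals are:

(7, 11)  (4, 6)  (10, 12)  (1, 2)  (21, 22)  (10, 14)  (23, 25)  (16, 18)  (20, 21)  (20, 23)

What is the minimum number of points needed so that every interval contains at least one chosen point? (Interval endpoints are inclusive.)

6

Sorted: [1,2] [4,6] [7,11] [10,12] [10,14] [16,18] [20,21] [21,22] [20,23] [23,25]
{[1,2]} hit by 2; {[4,6]} hit by 6; {[7,11],[10,12],[10,14]} hit by 11; {[16,18]} hit by 18; {[20,21],[21,22],[20,23]} hit by 21; {[23,25]} hit by 25.
Points: 2, 6, 11, 18, 21, 25 (6 total).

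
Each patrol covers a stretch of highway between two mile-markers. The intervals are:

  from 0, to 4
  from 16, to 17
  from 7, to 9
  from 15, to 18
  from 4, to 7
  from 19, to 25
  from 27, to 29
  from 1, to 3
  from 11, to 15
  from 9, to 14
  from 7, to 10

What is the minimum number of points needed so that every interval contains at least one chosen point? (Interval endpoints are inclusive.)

By right end: [1,3]  [0,4]  [4,7]  [7,9]  [7,10]  [9,14]  [11,15]  [16,17]  [15,18]  [19,25]  [27,29]
[1,3] uncovered → point at 3; [4,7] uncovered → point at 7; [9,14] uncovered → point at 14; [16,17] uncovered → point at 17; [19,25] uncovered → point at 25; [27,29] uncovered → point at 29.
Points: 3, 7, 14, 17, 25, 29 (6 total).

6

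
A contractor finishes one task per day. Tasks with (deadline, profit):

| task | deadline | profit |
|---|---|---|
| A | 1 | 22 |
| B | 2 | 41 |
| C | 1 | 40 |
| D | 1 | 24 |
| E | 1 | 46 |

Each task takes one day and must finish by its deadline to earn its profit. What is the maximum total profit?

87

By profit: E(d1,46), B(d2,41), C(d1,40), D(d1,24), A(d1,22)
E→slot 1; B→slot 2; C skipped; D skipped; A skipped.
Profit = 46 + 41 = 87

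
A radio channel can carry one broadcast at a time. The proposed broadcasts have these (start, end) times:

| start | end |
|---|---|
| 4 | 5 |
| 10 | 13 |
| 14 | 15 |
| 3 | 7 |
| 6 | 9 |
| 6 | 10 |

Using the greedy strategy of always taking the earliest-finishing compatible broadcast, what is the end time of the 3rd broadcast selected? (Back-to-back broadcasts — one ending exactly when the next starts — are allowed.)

Sorted by end: (4,5)  (3,7)  (6,9)  (6,10)  (10,13)  (14,15)
take (4,5); skip (3,7); take (6,9); take (10,13); take (14,15).
Selected: (4,5) (6,9) (10,13) (14,15)

13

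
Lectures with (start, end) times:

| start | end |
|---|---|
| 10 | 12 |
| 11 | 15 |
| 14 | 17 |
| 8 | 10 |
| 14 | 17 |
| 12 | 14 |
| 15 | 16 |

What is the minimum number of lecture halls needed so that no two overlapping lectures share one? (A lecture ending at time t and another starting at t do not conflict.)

starts: [8, 10, 11, 12, 14, 14, 15]
ends:   [10, 12, 14, 15, 16, 17, 17]
s8→1 e10→0 s10→1 s11→2 e12→1 s12→2 e14→1 s14→2 s14→3  — peak 3.

3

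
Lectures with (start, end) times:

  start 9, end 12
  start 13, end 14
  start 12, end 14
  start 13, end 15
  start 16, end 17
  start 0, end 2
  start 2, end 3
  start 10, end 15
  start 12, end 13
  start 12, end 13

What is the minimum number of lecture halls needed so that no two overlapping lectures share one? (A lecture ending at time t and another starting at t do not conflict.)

4

Count concurrent intervals with a sweep; the peak is the room count.
starts: [0, 2, 9, 10, 12, 12, 12, 13, 13, 16]
ends:   [2, 3, 12, 13, 13, 14, 14, 15, 15, 17]
s0→1 e2→0 s2→1 e3→0 s9→1 s10→2 e12→1 s12→2 s12→3 s12→4  — peak 4.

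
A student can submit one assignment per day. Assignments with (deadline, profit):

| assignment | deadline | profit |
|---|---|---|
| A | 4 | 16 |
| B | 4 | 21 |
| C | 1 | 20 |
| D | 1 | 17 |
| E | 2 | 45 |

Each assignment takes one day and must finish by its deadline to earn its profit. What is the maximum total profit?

102

Sort by profit descending; place each in the latest free slot ≤ its deadline.
Profit order: E=45 B=21 C=20 D=17 A=16
Assign: E→slot 2, B→slot 4, C→slot 1, D skipped, A→slot 3.
Slots: [1:C] [2:E] [3:A] [4:B]
Profit = 20 + 45 + 16 + 21 = 102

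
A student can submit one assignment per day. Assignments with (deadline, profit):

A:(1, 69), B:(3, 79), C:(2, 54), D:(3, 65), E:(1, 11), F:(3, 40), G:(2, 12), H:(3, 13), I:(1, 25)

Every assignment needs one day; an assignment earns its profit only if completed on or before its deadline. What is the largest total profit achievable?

213

Profit order: B=79 A=69 D=65 C=54 F=40 I=25 H=13 G=12 E=11
Assign: B→slot 3, A→slot 1, D→slot 2, C skipped, F skipped, I skipped, H skipped, G skipped, E skipped.
Slots: [1:A] [2:D] [3:B]
Profit = 69 + 65 + 79 = 213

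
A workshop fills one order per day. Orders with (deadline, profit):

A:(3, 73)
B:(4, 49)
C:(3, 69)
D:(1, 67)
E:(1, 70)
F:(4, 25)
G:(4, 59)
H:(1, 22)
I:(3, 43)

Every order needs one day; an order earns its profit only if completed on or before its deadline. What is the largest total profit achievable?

271

Sort by profit descending; place each in the latest free slot ≤ its deadline.
By profit: A(d3,73), E(d1,70), C(d3,69), D(d1,67), G(d4,59), B(d4,49), I(d3,43), F(d4,25), H(d1,22)
A→slot 3; E→slot 1; C→slot 2; D skipped; G→slot 4; B skipped; I skipped; F skipped; H skipped.
Profit = 70 + 69 + 73 + 59 = 271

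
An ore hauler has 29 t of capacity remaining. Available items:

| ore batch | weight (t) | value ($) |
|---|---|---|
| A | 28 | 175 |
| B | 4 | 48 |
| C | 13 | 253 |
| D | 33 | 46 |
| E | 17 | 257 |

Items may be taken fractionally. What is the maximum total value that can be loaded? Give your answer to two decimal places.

Sort by value per unit weight and fill in that order.
Order: C (253/13=19.46) > E (257/17=15.12) > B (48/4=12.00) > A (175/28=6.25) > D (46/33=1.39)
Fill: take C (13 @ 253) → take 16/17 of E → 241.88; 29/29 used.
Total value = 494.88

494.88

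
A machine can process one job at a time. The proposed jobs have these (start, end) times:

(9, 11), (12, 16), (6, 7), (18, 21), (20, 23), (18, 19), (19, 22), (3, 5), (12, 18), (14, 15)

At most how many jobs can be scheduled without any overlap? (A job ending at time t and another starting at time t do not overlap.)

Order by finish time; keep every interval that doesn't clash with the previous kept one.
By end time: (3,5), (6,7), (9,11), (14,15), (12,16), (12,18), (18,19), (18,21), (19,22), (20,23).
Pick (3,5); next start ≥ 5 → (6,7); next start ≥ 7 → (9,11); next start ≥ 11 → (14,15); next start ≥ 15 → (18,19); next start ≥ 19 → (19,22).
Selected 6 jobs.

6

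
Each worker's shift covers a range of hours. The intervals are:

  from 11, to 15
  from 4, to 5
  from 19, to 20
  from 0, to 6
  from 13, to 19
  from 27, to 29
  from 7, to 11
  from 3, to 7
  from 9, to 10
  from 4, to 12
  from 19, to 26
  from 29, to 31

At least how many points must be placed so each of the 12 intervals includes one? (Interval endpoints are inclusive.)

Sort by right endpoint; whenever an interval is uncovered, place a point at its right end.
Sorted: [4,5] [0,6] [3,7] [9,10] [7,11] [4,12] [11,15] [13,19] [19,20] [19,26] [27,29] [29,31]
{[4,5],[0,6],[3,7]} hit by 5; {[9,10],[7,11],[4,12]} hit by 10; {[11,15],[13,19]} hit by 15; {[19,20],[19,26]} hit by 20; {[27,29],[29,31]} hit by 29.
Points: 5, 10, 15, 20, 29 (5 total).

5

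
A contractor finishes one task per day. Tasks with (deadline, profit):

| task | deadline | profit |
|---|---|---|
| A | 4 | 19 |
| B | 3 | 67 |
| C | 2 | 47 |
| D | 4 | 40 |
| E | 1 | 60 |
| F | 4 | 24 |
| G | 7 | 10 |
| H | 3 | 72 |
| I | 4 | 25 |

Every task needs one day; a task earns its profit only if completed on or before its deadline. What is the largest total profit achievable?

Profit order: H=72 B=67 E=60 C=47 D=40 I=25 F=24 A=19 G=10
Assign: H→slot 3, B→slot 2, E→slot 1, C skipped, D→slot 4, I skipped, F skipped, A skipped, G→slot 7.
Slots: [1:E] [2:B] [3:H] [4:D] [7:G]
Profit = 60 + 67 + 72 + 40 + 10 = 249

249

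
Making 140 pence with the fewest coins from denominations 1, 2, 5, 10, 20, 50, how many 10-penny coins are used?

140 = 2×50 + 2×20
Count of 10: 0

0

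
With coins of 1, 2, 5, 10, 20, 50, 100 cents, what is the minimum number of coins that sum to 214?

214 = 2×100 + 1×10 + 2×2
Total coins = 2 + 1 + 2 = 5

5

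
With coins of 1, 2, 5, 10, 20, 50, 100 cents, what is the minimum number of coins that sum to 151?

3

Use the largest denomination that fits, subtract, and repeat.
151 − 1×100→51 − 1×50→1 − 1×1→0
Total coins = 1 + 1 + 1 = 3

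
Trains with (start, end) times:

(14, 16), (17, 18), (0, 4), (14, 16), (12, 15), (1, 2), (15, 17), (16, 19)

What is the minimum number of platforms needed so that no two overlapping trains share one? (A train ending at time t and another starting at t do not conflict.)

3

The answer is the maximum number of intervals overlapping at any instant.
starts: [0, 1, 12, 14, 14, 15, 16, 17]
ends:   [2, 4, 15, 16, 16, 17, 18, 19]
s0→1 s1→2 e2→1 e4→0 s12→1 s14→2 s14→3  — peak 3.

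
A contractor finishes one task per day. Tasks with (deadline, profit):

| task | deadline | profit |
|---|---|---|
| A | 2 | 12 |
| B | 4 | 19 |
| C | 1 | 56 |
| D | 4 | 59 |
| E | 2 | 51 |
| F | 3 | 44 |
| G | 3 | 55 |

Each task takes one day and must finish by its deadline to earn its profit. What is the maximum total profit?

221

Take jobs in profit order; each goes to the latest open slot no later than its deadline.
By profit: D(d4,59), C(d1,56), G(d3,55), E(d2,51), F(d3,44), B(d4,19), A(d2,12)
D→slot 4; C→slot 1; G→slot 3; E→slot 2; F skipped; B skipped; A skipped.
Profit = 56 + 51 + 55 + 59 = 221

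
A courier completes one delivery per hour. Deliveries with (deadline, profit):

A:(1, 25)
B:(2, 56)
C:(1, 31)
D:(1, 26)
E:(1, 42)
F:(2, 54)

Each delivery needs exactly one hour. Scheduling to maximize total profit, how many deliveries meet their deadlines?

2

Sort by profit descending; place each in the latest free slot ≤ its deadline.
Profit order: B=56 F=54 E=42 C=31 D=26 A=25
Assign: B→slot 2, F→slot 1, E skipped, C skipped, D skipped, A skipped.
Slots: [1:F] [2:B]
2 of 6 scheduled.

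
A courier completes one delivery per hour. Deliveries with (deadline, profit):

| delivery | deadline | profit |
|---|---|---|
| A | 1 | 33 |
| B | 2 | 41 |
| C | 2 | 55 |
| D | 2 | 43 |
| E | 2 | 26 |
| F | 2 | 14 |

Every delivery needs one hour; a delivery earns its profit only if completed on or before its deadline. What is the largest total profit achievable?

98

Sort by profit descending; place each in the latest free slot ≤ its deadline.
By profit: C(d2,55), D(d2,43), B(d2,41), A(d1,33), E(d2,26), F(d2,14)
C→slot 2; D→slot 1; B skipped; A skipped; E skipped; F skipped.
Profit = 43 + 55 = 98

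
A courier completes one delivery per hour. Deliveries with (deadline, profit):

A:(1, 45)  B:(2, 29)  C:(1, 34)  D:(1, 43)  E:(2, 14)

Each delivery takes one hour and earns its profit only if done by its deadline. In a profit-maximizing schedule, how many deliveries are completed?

2

By profit: A(d1,45), D(d1,43), C(d1,34), B(d2,29), E(d2,14)
A→slot 1; D skipped; C skipped; B→slot 2; E skipped.
2 of 5 scheduled.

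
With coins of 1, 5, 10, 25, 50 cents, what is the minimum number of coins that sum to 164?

Greedy: take as many of the largest coin as possible, then repeat with the remainder.
164 − 3×50→14 − 1×10→4 − 4×1→0
Total coins = 3 + 1 + 4 = 8

8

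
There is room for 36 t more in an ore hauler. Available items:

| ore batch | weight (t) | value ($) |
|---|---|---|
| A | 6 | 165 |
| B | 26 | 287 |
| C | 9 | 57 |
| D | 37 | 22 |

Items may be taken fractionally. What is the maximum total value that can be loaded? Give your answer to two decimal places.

477.33

Sort by value per unit weight and fill in that order.
Order: A (165/6=27.50) > B (287/26=11.04) > C (57/9=6.33) > D (22/37=0.59)
Fill: take A (6 @ 165) → take B (26 @ 287) → take 4/9 of C → 25.33; 36/36 used.
Total value = 477.33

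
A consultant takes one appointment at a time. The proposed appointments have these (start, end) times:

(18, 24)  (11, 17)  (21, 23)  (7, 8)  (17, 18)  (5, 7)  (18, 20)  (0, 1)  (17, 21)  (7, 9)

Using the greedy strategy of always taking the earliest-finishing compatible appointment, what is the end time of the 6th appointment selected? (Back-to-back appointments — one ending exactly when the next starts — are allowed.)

Sort by end time and greedily take each interval whose start is ≥ the last chosen end.
By end time: (0,1), (5,7), (7,8), (7,9), (11,17), (17,18), (18,20), (17,21), (21,23), (18,24).
Pick (0,1); next start ≥ 1 → (5,7); next start ≥ 7 → (7,8); next start ≥ 8 → (11,17); next start ≥ 17 → (17,18); next start ≥ 18 → (18,20); next start ≥ 20 → (21,23).
Selected: (0,1) (5,7) (7,8) (11,17) (17,18) (18,20) (21,23)

20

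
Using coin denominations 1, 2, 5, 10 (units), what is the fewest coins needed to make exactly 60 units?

6

Greedy: take as many of the largest coin as possible, then repeat with the remainder.
60 − 6×10→0
Total coins = 6 = 6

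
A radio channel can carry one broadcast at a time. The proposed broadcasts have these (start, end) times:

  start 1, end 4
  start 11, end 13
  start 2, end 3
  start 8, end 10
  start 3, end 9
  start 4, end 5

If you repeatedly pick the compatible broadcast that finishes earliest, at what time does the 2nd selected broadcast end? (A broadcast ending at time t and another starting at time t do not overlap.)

5

Order by finish time; keep every interval that doesn't clash with the previous kept one.
By end time: (2,3), (1,4), (4,5), (3,9), (8,10), (11,13).
Pick (2,3); next start ≥ 3 → (4,5); next start ≥ 5 → (8,10); next start ≥ 10 → (11,13).
Selected: (2,3) (4,5) (8,10) (11,13)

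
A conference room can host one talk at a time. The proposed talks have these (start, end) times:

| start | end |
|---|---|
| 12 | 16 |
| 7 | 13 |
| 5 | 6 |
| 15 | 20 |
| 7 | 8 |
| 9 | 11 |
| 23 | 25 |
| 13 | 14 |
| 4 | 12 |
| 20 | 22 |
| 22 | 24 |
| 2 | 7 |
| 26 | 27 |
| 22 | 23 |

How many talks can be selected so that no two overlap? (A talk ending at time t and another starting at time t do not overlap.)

Sort by end time and greedily take each interval whose start is ≥ the last chosen end.
Sorted by end: (5,6)  (2,7)  (7,8)  (9,11)  (4,12)  (7,13)  (13,14)  (12,16)  (15,20)  (20,22)  (22,23)  (22,24)  (23,25)  (26,27)
take (5,6); take (7,8); take (9,11); take (13,14); skip (12,16); take (15,20); take (20,22); take (22,23); take (23,25); take (26,27).
Selected 9 talks.

9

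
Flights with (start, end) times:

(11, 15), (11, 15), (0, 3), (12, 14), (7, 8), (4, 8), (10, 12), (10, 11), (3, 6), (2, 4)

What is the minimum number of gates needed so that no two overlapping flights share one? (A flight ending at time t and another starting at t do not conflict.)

The answer is the maximum number of intervals overlapping at any instant.
Events (time:±→running): 0:+→1 2:+→2 3:-→1 3:+→2 4:-→1 4:+→2 6:-→1 7:+→2 8:-→1 8:-→0 10:+→1 10:+→2 11:-→1 11:+→2 11:+→3 … peak 3.

3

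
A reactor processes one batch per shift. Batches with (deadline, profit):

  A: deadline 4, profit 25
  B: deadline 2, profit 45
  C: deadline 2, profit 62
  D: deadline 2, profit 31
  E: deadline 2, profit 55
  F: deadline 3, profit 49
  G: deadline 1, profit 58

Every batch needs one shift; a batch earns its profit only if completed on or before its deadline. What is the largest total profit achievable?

194

Take jobs in profit order; each goes to the latest open slot no later than its deadline.
By profit: C(d2,62), G(d1,58), E(d2,55), F(d3,49), B(d2,45), D(d2,31), A(d4,25)
C→slot 2; G→slot 1; E skipped; F→slot 3; B skipped; D skipped; A→slot 4.
Profit = 58 + 62 + 49 + 25 = 194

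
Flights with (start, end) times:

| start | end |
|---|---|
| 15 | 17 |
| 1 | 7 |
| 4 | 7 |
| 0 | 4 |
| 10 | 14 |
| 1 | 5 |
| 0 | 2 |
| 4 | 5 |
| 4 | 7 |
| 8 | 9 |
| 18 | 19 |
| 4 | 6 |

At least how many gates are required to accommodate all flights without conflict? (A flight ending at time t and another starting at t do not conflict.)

The answer is the maximum number of intervals overlapping at any instant.
Events (time:±→running): 0:+→1 0:+→2 1:+→3 1:+→4 2:-→3 4:-→2 4:+→3 4:+→4 4:+→5 4:+→6 … peak 6.

6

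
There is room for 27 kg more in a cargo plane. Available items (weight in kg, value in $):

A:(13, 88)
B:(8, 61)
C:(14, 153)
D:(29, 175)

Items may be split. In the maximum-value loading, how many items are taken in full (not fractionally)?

Greedy by value/weight ratio, highest first.
Ratios (sorted): C 10.93, B 7.62, A 6.77, D 6.03
take C (14 @ 153); take B (8 @ 61); take 5/13 of A → 33.85. Capacity used 27/27.
2 item(s) taken whole; one partial (take 5/13 of A).

2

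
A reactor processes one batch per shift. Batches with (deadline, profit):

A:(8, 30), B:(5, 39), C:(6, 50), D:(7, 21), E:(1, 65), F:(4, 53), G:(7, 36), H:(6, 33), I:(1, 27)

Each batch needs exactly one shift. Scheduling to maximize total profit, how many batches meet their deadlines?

By profit: E(d1,65), F(d4,53), C(d6,50), B(d5,39), G(d7,36), H(d6,33), A(d8,30), I(d1,27), D(d7,21)
E→slot 1; F→slot 4; C→slot 6; B→slot 5; G→slot 7; H→slot 3; A→slot 8; I skipped; D→slot 2.
8 of 9 scheduled.

8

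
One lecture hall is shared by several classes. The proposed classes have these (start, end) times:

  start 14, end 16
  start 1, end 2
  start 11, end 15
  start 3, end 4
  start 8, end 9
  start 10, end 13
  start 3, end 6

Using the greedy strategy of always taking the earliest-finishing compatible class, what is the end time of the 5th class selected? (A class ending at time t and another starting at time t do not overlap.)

16

Greedy by earliest finish: after sorting by end time, pick each interval compatible with the last pick.
By end time: (1,2), (3,4), (3,6), (8,9), (10,13), (11,15), (14,16).
Pick (1,2); next start ≥ 2 → (3,4); next start ≥ 4 → (8,9); next start ≥ 9 → (10,13); next start ≥ 13 → (14,16).
Selected: (1,2) (3,4) (8,9) (10,13) (14,16)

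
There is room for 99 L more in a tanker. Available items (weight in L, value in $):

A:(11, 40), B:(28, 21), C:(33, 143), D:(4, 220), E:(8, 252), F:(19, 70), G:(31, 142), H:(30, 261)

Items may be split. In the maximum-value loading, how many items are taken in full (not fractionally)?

4

Ratios (sorted): D 55.00, E 31.50, H 8.70, G 4.58, C 4.33, F 3.68, A 3.64, B 0.75
take D (4 @ 220); take E (8 @ 252); take H (30 @ 261); take G (31 @ 142); take 26/33 of C → 112.67. Capacity used 99/99.
4 item(s) taken whole; one partial (take 26/33 of C).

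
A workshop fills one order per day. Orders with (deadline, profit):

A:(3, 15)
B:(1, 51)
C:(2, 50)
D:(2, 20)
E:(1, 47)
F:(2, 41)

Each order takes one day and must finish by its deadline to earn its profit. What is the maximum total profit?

By profit: B(d1,51), C(d2,50), E(d1,47), F(d2,41), D(d2,20), A(d3,15)
B→slot 1; C→slot 2; E skipped; F skipped; D skipped; A→slot 3.
Profit = 51 + 50 + 15 = 116

116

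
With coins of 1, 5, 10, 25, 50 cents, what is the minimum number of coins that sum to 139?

139 = 2×50 + 1×25 + 1×10 + 4×1
Total coins = 2 + 1 + 1 + 4 = 8

8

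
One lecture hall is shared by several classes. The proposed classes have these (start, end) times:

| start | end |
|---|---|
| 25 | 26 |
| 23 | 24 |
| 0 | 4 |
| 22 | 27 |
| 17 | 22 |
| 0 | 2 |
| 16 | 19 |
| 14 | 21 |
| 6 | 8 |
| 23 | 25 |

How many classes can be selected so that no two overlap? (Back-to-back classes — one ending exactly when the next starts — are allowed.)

Sort by end time and greedily take each interval whose start is ≥ the last chosen end.
Sorted by end: (0,2)  (0,4)  (6,8)  (16,19)  (14,21)  (17,22)  (23,24)  (23,25)  (25,26)  (22,27)
take (0,2); take (6,8); take (16,19); take (23,24); take (25,26).
Selected 5 classes.

5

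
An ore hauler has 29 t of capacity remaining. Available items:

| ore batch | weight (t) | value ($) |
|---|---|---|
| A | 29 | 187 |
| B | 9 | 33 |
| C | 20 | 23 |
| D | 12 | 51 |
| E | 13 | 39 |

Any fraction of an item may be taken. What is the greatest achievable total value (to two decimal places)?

187.00

Ratios (sorted): A 6.45, D 4.25, B 3.67, E 3.00, C 1.15
take A (29 @ 187). Capacity used 29/29.
Total value = 187.00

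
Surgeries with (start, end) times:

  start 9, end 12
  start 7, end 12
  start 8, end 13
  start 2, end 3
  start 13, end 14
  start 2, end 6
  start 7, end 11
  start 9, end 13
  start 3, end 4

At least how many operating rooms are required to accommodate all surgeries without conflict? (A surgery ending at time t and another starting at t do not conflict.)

Events (time:±→running): 2:+→1 2:+→2 3:-→1 3:+→2 4:-→1 6:-→0 7:+→1 7:+→2 8:+→3 9:+→4 9:+→5 … peak 5.

5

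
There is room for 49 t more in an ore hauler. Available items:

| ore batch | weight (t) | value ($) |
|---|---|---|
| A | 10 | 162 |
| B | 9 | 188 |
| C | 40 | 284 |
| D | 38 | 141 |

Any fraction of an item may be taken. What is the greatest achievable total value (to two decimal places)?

Order: B (188/9=20.89) > A (162/10=16.20) > C (284/40=7.10) > D (141/38=3.71)
Fill: take B (9 @ 188) → take A (10 @ 162) → take 30/40 of C → 213.00; 49/49 used.
Total value = 563.00

563.00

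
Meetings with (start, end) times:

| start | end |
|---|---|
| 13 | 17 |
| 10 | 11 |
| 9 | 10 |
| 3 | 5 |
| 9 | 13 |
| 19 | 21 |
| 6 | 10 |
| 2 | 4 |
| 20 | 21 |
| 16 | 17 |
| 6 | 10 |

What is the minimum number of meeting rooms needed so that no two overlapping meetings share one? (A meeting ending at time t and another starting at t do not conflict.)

4

The answer is the maximum number of intervals overlapping at any instant.
Events (time:±→running): 2:+→1 3:+→2 4:-→1 5:-→0 6:+→1 6:+→2 9:+→3 9:+→4 … peak 4.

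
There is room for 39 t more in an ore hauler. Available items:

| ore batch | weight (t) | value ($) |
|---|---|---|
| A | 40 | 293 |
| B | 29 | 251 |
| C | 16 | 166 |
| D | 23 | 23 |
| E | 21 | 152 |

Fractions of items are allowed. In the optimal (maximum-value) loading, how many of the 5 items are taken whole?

Ratios (sorted): C 10.38, B 8.66, A 7.33, E 7.24, D 1.00
take C (16 @ 166); take 23/29 of B → 199.07. Capacity used 39/39.
1 item(s) taken whole; one partial (take 23/29 of B).

1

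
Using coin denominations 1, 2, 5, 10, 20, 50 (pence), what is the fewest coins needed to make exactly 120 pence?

3

Greedy: take as many of the largest coin as possible, then repeat with the remainder.
120 = 2×50 + 1×20
Total coins = 2 + 1 = 3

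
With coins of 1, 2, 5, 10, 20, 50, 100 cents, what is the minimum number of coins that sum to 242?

5

Use the largest denomination that fits, subtract, and repeat.
242 = 2×100 + 2×20 + 1×2
Total coins = 2 + 2 + 1 = 5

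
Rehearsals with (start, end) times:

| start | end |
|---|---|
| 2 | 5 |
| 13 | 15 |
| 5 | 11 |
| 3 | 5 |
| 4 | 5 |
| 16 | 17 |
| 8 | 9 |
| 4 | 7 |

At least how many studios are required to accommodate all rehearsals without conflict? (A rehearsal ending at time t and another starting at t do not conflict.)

4

starts: [2, 3, 4, 4, 5, 8, 13, 16]
ends:   [5, 5, 5, 7, 9, 11, 15, 17]
s2→1 s3→2 s4→3 s4→4  — peak 4.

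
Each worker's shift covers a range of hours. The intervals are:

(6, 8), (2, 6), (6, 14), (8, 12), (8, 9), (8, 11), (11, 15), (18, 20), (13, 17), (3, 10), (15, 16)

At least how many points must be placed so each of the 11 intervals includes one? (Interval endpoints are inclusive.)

4

Sorted: [2,6] [6,8] [8,9] [3,10] [8,11] [8,12] [6,14] [11,15] [15,16] [13,17] [18,20]
{[2,6],[6,8]} hit by 6; {[8,9],[3,10],[8,11],[8,12],[6,14]} hit by 9; {[11,15],[15,16],[13,17]} hit by 15; {[18,20]} hit by 20.
Points: 6, 9, 15, 20 (4 total).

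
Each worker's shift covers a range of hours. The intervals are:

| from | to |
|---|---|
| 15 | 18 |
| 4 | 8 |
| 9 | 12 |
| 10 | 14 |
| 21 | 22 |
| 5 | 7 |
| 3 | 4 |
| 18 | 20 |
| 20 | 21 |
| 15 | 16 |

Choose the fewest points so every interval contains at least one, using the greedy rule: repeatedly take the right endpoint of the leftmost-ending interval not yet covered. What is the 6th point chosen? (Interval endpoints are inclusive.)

22

Process intervals by earliest right end; each time one isn't hit yet, stab at its right endpoint.
Sorted: [3,4] [5,7] [4,8] [9,12] [10,14] [15,16] [15,18] [18,20] [20,21] [21,22]
{[3,4]} hit by 4; {[5,7],[4,8]} hit by 7; {[9,12],[10,14]} hit by 12; {[15,16],[15,18]} hit by 16; {[18,20],[20,21]} hit by 20; {[21,22]} hit by 22.
Points: 4, 7, 12, 16, 20, 22 (6 total).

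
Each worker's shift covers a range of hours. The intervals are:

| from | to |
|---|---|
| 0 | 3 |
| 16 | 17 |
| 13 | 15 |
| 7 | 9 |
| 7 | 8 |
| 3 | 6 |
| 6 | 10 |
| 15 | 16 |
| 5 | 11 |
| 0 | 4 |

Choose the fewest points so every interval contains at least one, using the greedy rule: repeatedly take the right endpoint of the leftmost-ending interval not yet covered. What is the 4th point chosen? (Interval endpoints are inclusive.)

17

Process intervals by earliest right end; each time one isn't hit yet, stab at its right endpoint.
By right end: [0,3]  [0,4]  [3,6]  [7,8]  [7,9]  [6,10]  [5,11]  [13,15]  [15,16]  [16,17]
[0,3] uncovered → point at 3; [7,8] uncovered → point at 8; [13,15] uncovered → point at 15; [16,17] uncovered → point at 17.
Points: 3, 8, 15, 17 (4 total).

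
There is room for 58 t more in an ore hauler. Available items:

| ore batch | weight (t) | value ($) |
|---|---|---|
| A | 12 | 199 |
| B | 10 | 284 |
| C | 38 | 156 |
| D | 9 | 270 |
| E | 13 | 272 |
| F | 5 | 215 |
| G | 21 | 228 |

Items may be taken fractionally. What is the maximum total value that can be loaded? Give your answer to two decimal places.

1337.71

Sort by value per unit weight and fill in that order.
Order: F (215/5=43.00) > D (270/9=30.00) > B (284/10=28.40) > E (272/13=20.92) > A (199/12=16.58) > G (228/21=10.86) > C (156/38=4.11)
Fill: take F (5 @ 215) → take D (9 @ 270) → take B (10 @ 284) → take E (13 @ 272) → take A (12 @ 199) → take 9/21 of G → 97.71; 58/58 used.
Total value = 1337.71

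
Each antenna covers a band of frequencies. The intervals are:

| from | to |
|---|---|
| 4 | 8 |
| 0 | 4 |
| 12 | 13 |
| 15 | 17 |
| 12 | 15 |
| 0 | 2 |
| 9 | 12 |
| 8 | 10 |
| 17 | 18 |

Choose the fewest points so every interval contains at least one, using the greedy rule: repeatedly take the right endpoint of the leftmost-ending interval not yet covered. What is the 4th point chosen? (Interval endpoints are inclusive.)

Process intervals by earliest right end; each time one isn't hit yet, stab at its right endpoint.
Sorted: [0,2] [0,4] [4,8] [8,10] [9,12] [12,13] [12,15] [15,17] [17,18]
{[0,2],[0,4]} hit by 2; {[4,8],[8,10]} hit by 8; {[9,12],[12,13],[12,15]} hit by 12; {[15,17],[17,18]} hit by 17.
Points: 2, 8, 12, 17 (4 total).

17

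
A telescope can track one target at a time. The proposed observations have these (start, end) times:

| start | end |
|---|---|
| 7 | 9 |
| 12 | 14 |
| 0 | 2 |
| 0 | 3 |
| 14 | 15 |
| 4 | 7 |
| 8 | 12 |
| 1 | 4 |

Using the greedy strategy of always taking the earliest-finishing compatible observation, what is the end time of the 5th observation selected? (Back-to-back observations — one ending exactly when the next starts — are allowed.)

15

Sort by end time and greedily take each interval whose start is ≥ the last chosen end.
By end time: (0,2), (0,3), (1,4), (4,7), (7,9), (8,12), (12,14), (14,15).
Pick (0,2); next start ≥ 2 → (4,7); next start ≥ 7 → (7,9); next start ≥ 9 → (12,14); next start ≥ 14 → (14,15).
Selected: (0,2) (4,7) (7,9) (12,14) (14,15)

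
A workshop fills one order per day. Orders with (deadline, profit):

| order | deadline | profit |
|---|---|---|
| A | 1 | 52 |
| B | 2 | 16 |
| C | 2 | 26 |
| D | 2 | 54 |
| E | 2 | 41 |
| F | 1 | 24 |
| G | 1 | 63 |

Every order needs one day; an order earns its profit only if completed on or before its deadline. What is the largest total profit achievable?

117

Sort by profit descending; place each in the latest free slot ≤ its deadline.
Profit order: G=63 D=54 A=52 E=41 C=26 F=24 B=16
Assign: G→slot 1, D→slot 2, A skipped, E skipped, C skipped, F skipped, B skipped.
Slots: [1:G] [2:D]
Profit = 63 + 54 = 117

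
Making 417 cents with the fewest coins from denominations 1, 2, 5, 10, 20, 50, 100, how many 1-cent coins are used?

0

Use the largest denomination that fits, subtract, and repeat.
417 = 4×100 + 1×10 + 1×5 + 1×2
Count of 1: 0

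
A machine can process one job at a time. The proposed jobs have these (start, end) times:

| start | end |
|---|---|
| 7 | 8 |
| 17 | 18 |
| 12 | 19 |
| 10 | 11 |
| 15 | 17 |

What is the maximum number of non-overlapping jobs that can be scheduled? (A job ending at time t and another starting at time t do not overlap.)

4

Sort by end time and greedily take each interval whose start is ≥ the last chosen end.
By end time: (7,8), (10,11), (15,17), (17,18), (12,19).
Pick (7,8); next start ≥ 8 → (10,11); next start ≥ 11 → (15,17); next start ≥ 17 → (17,18).
Selected 4 jobs.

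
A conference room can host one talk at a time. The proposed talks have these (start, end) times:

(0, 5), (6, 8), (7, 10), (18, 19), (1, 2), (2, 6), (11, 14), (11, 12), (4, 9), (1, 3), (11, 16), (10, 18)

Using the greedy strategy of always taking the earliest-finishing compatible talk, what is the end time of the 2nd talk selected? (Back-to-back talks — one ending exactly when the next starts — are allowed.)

6

Greedy by earliest finish: after sorting by end time, pick each interval compatible with the last pick.
Sorted by end: (1,2)  (1,3)  (0,5)  (2,6)  (6,8)  (4,9)  (7,10)  (11,12)  (11,14)  (11,16)  (10,18)  (18,19)
take (1,2); skip (1,3); take (2,6); take (6,8); take (11,12); take (18,19).
Selected: (1,2) (2,6) (6,8) (11,12) (18,19)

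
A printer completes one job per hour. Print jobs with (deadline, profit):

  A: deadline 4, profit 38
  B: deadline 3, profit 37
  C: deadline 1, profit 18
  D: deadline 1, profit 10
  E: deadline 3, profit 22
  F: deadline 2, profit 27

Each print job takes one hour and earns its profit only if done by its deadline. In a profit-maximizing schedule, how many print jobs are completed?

4

Take jobs in profit order; each goes to the latest open slot no later than its deadline.
By profit: A(d4,38), B(d3,37), F(d2,27), E(d3,22), C(d1,18), D(d1,10)
A→slot 4; B→slot 3; F→slot 2; E→slot 1; C skipped; D skipped.
4 of 6 scheduled.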